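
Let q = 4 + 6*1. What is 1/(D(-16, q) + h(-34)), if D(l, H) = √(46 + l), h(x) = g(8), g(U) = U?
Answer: 4/17 - √30/34 ≈ 0.074199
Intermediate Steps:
q = 10 (q = 4 + 6 = 10)
h(x) = 8
1/(D(-16, q) + h(-34)) = 1/(√(46 - 16) + 8) = 1/(√30 + 8) = 1/(8 + √30)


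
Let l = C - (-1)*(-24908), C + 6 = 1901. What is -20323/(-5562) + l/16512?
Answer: 34595845/15306624 ≈ 2.2602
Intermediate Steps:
C = 1895 (C = -6 + 1901 = 1895)
l = -23013 (l = 1895 - (-1)*(-24908) = 1895 - 1*24908 = 1895 - 24908 = -23013)
-20323/(-5562) + l/16512 = -20323/(-5562) - 23013/16512 = -20323*(-1/5562) - 23013*1/16512 = 20323/5562 - 7671/5504 = 34595845/15306624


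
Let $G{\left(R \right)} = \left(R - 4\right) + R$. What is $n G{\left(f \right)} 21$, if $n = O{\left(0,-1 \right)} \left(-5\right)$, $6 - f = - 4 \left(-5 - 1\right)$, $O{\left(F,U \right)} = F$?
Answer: $0$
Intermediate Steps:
$f = -18$ ($f = 6 - - 4 \left(-5 - 1\right) = 6 - \left(-4\right) \left(-6\right) = 6 - 24 = -18$)
$G{\left(R \right)} = -4 + 2 R$ ($G{\left(R \right)} = \left(-4 + R\right) + R = -4 + 2 R$)
$n = 0$ ($n = 0 \left(-5\right) = 0$)
$n G{\left(f \right)} 21 = 0 \left(-4 + 2 \left(-18\right)\right) 21 = 0 \left(-4 - 36\right) 21 = 0 \left(-40\right) 21 = 0 \cdot 21 = 0$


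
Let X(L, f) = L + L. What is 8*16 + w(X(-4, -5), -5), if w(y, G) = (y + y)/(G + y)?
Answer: 1680/13 ≈ 129.23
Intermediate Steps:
X(L, f) = 2*L
w(y, G) = 2*y/(G + y) (w(y, G) = (2*y)/(G + y) = 2*y/(G + y))
8*16 + w(X(-4, -5), -5) = 8*16 + 2*(2*(-4))/(-5 + 2*(-4)) = 128 + 2*(-8)/(-5 - 8) = 128 + 2*(-8)/(-13) = 128 + 2*(-8)*(-1/13) = 128 + 16/13 = 1680/13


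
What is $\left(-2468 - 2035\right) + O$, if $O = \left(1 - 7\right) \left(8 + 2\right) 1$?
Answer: $-4563$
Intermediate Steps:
$O = -60$ ($O = \left(1 - 7\right) 10 \cdot 1 = \left(-6\right) 10 \cdot 1 = \left(-60\right) 1 = -60$)
$\left(-2468 - 2035\right) + O = \left(-2468 - 2035\right) - 60 = -4503 - 60 = -4563$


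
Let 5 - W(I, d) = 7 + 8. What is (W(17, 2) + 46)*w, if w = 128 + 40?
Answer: 6048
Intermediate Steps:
W(I, d) = -10 (W(I, d) = 5 - (7 + 8) = 5 - 1*15 = 5 - 15 = -10)
w = 168
(W(17, 2) + 46)*w = (-10 + 46)*168 = 36*168 = 6048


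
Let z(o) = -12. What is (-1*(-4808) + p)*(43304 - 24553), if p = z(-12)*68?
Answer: 74853992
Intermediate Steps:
p = -816 (p = -12*68 = -816)
(-1*(-4808) + p)*(43304 - 24553) = (-1*(-4808) - 816)*(43304 - 24553) = (4808 - 816)*18751 = 3992*18751 = 74853992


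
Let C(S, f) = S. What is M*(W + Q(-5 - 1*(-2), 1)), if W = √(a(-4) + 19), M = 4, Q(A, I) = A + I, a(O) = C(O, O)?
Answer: -8 + 4*√15 ≈ 7.4919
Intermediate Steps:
a(O) = O
W = √15 (W = √(-4 + 19) = √15 ≈ 3.8730)
M*(W + Q(-5 - 1*(-2), 1)) = 4*(√15 + ((-5 - 1*(-2)) + 1)) = 4*(√15 + ((-5 + 2) + 1)) = 4*(√15 + (-3 + 1)) = 4*(√15 - 2) = 4*(-2 + √15) = -8 + 4*√15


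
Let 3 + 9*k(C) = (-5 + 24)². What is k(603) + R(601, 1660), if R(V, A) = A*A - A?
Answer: 24785818/9 ≈ 2.7540e+6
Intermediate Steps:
R(V, A) = A² - A
k(C) = 358/9 (k(C) = -⅓ + (-5 + 24)²/9 = -⅓ + (⅑)*19² = -⅓ + (⅑)*361 = -⅓ + 361/9 = 358/9)
k(603) + R(601, 1660) = 358/9 + 1660*(-1 + 1660) = 358/9 + 1660*1659 = 358/9 + 2753940 = 24785818/9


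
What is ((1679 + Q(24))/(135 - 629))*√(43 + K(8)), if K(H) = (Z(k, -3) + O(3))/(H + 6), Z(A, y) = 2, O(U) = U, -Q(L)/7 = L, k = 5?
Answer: -1511*√8498/6916 ≈ -20.140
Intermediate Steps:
Q(L) = -7*L
K(H) = 5/(6 + H) (K(H) = (2 + 3)/(H + 6) = 5/(6 + H))
((1679 + Q(24))/(135 - 629))*√(43 + K(8)) = ((1679 - 7*24)/(135 - 629))*√(43 + 5/(6 + 8)) = ((1679 - 168)/(-494))*√(43 + 5/14) = (1511*(-1/494))*√(43 + 5*(1/14)) = -1511*√(43 + 5/14)/494 = -1511*√8498/6916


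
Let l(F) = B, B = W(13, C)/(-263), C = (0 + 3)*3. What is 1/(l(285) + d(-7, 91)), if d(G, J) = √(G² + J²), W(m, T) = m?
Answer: 3419/576177601 + 484183*√170/576177601 ≈ 0.010963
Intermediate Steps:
C = 9 (C = 3*3 = 9)
B = -13/263 (B = 13/(-263) = 13*(-1/263) = -13/263 ≈ -0.049430)
l(F) = -13/263
1/(l(285) + d(-7, 91)) = 1/(-13/263 + √((-7)² + 91²)) = 1/(-13/263 + √(49 + 8281)) = 1/(-13/263 + √8330) = 1/(-13/263 + 7*√170)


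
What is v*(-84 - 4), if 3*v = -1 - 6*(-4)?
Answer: -2024/3 ≈ -674.67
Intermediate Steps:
v = 23/3 (v = (-1 - 6*(-4))/3 = (-1 + 24)/3 = (1/3)*23 = 23/3 ≈ 7.6667)
v*(-84 - 4) = 23*(-84 - 4)/3 = (23/3)*(-88) = -2024/3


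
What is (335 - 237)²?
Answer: 9604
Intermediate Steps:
(335 - 237)² = 98² = 9604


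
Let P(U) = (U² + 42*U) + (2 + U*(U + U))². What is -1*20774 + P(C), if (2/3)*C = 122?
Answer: 4486340801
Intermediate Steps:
C = 183 (C = (3/2)*122 = 183)
P(U) = U² + (2 + 2*U²)² + 42*U (P(U) = (U² + 42*U) + (2 + U*(2*U))² = (U² + 42*U) + (2 + 2*U²)² = U² + (2 + 2*U²)² + 42*U)
-1*20774 + P(C) = -1*20774 + (183² + 4*(1 + 183²)² + 42*183) = -20774 + (33489 + 4*(1 + 33489)² + 7686) = -20774 + (33489 + 4*33490² + 7686) = -20774 + (33489 + 4*1121580100 + 7686) = -20774 + (33489 + 4486320400 + 7686) = -20774 + 4486361575 = 4486340801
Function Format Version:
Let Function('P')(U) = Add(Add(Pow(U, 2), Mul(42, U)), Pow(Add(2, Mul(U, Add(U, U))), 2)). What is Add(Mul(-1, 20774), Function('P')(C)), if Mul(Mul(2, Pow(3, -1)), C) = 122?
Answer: 4486340801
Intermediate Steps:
C = 183 (C = Mul(Rational(3, 2), 122) = 183)
Function('P')(U) = Add(Pow(U, 2), Pow(Add(2, Mul(2, Pow(U, 2))), 2), Mul(42, U)) (Function('P')(U) = Add(Add(Pow(U, 2), Mul(42, U)), Pow(Add(2, Mul(U, Mul(2, U))), 2)) = Add(Add(Pow(U, 2), Mul(42, U)), Pow(Add(2, Mul(2, Pow(U, 2))), 2)) = Add(Pow(U, 2), Pow(Add(2, Mul(2, Pow(U, 2))), 2), Mul(42, U)))
Add(Mul(-1, 20774), Function('P')(C)) = Add(Mul(-1, 20774), Add(Pow(183, 2), Mul(4, Pow(Add(1, Pow(183, 2)), 2)), Mul(42, 183))) = Add(-20774, Add(33489, Mul(4, Pow(Add(1, 33489), 2)), 7686)) = Add(-20774, Add(33489, Mul(4, Pow(33490, 2)), 7686)) = Add(-20774, Add(33489, Mul(4, 1121580100), 7686)) = Add(-20774, Add(33489, 4486320400, 7686)) = Add(-20774, 4486361575) = 4486340801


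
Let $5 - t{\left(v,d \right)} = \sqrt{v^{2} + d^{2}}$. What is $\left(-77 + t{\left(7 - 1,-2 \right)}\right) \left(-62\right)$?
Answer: $4464 + 124 \sqrt{10} \approx 4856.1$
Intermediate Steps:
$t{\left(v,d \right)} = 5 - \sqrt{d^{2} + v^{2}}$ ($t{\left(v,d \right)} = 5 - \sqrt{v^{2} + d^{2}} = 5 - \sqrt{d^{2} + v^{2}}$)
$\left(-77 + t{\left(7 - 1,-2 \right)}\right) \left(-62\right) = \left(-77 + \left(5 - \sqrt{\left(-2\right)^{2} + \left(7 - 1\right)^{2}}\right)\right) \left(-62\right) = \left(-77 + \left(5 - \sqrt{4 + \left(7 - 1\right)^{2}}\right)\right) \left(-62\right) = \left(-77 + \left(5 - \sqrt{4 + 6^{2}}\right)\right) \left(-62\right) = \left(-77 + \left(5 - \sqrt{4 + 36}\right)\right) \left(-62\right) = \left(-77 + \left(5 - \sqrt{40}\right)\right) \left(-62\right) = \left(-77 + \left(5 - 2 \sqrt{10}\right)\right) \left(-62\right) = \left(-72 - 2 \sqrt{10}\right) \left(-62\right) = 4464 + 124 \sqrt{10}$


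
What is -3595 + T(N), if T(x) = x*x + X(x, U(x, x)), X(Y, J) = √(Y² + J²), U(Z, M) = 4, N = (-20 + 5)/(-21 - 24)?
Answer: -32354/9 + √145/3 ≈ -3590.9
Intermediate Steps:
N = ⅓ (N = -15/(-45) = -15*(-1/45) = ⅓ ≈ 0.33333)
X(Y, J) = √(J² + Y²)
T(x) = x² + √(16 + x²) (T(x) = x*x + √(4² + x²) = x² + √(16 + x²))
-3595 + T(N) = -3595 + ((⅓)² + √(16 + (⅓)²)) = -3595 + (⅑ + √(16 + ⅑)) = -3595 + (⅑ + √(145/9)) = -3595 + (⅑ + √145/3) = -32354/9 + √145/3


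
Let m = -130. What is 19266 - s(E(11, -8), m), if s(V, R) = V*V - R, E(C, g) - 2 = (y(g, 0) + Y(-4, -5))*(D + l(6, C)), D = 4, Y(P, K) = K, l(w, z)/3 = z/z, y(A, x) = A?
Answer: 11215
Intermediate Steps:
l(w, z) = 3 (l(w, z) = 3*(z/z) = 3*1 = 3)
E(C, g) = -33 + 7*g (E(C, g) = 2 + (g - 5)*(4 + 3) = 2 + (-5 + g)*7 = 2 + (-35 + 7*g) = -33 + 7*g)
s(V, R) = V² - R
19266 - s(E(11, -8), m) = 19266 - ((-33 + 7*(-8))² - 1*(-130)) = 19266 - ((-33 - 56)² + 130) = 19266 - ((-89)² + 130) = 19266 - (7921 + 130) = 19266 - 1*8051 = 19266 - 8051 = 11215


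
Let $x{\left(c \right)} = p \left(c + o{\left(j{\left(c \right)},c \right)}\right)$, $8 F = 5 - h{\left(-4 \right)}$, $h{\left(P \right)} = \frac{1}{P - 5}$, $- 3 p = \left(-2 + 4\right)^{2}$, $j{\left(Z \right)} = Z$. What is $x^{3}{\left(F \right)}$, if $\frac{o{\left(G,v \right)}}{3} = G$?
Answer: $- \frac{778688}{19683} \approx -39.561$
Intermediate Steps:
$o{\left(G,v \right)} = 3 G$
$p = - \frac{4}{3}$ ($p = - \frac{\left(-2 + 4\right)^{2}}{3} = - \frac{2^{2}}{3} = \left(- \frac{1}{3}\right) 4 = - \frac{4}{3} \approx -1.3333$)
$h{\left(P \right)} = \frac{1}{-5 + P}$
$F = \frac{23}{36}$ ($F = \frac{5 - \frac{1}{-5 - 4}}{8} = \frac{5 - \frac{1}{-9}}{8} = \frac{5 - - \frac{1}{9}}{8} = \frac{5 + \frac{1}{9}}{8} = \frac{1}{8} \cdot \frac{46}{9} = \frac{23}{36} \approx 0.63889$)
$x{\left(c \right)} = - \frac{16 c}{3}$ ($x{\left(c \right)} = - \frac{4 \left(c + 3 c\right)}{3} = - \frac{4 \cdot 4 c}{3} = - \frac{16 c}{3}$)
$x^{3}{\left(F \right)} = \left(\left(- \frac{16}{3}\right) \frac{23}{36}\right)^{3} = \left(- \frac{92}{27}\right)^{3} = - \frac{778688}{19683}$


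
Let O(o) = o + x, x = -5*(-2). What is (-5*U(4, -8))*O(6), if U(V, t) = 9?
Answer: -720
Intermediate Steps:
x = 10
O(o) = 10 + o (O(o) = o + 10 = 10 + o)
(-5*U(4, -8))*O(6) = (-5*9)*(10 + 6) = -45*16 = -720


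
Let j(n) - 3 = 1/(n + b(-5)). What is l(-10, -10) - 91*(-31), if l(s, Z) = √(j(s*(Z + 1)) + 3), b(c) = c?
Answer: 2821 + √43435/85 ≈ 2823.5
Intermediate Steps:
j(n) = 3 + 1/(-5 + n) (j(n) = 3 + 1/(n - 5) = 3 + 1/(-5 + n))
l(s, Z) = √(3 + (-14 + 3*s*(1 + Z))/(-5 + s*(1 + Z))) (l(s, Z) = √((-14 + 3*(s*(Z + 1)))/(-5 + s*(Z + 1)) + 3) = √((-14 + 3*(s*(1 + Z)))/(-5 + s*(1 + Z)) + 3) = √((-14 + 3*s*(1 + Z))/(-5 + s*(1 + Z)) + 3) = √(3 + (-14 + 3*s*(1 + Z))/(-5 + s*(1 + Z))))
l(-10, -10) - 91*(-31) = √((-29 + 6*(-10)*(1 - 10))/(-5 - 10*(1 - 10))) - 91*(-31) = √((-29 + 6*(-10)*(-9))/(-5 - 10*(-9))) + 2821 = √((-29 + 540)/(-5 + 90)) + 2821 = √(511/85) + 2821 = √43435/85 + 2821 = 2821 + √43435/85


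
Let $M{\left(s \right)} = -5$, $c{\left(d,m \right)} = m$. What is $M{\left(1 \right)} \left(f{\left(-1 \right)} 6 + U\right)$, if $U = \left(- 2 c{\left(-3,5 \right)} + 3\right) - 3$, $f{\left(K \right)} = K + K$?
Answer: $110$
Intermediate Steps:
$f{\left(K \right)} = 2 K$
$U = -10$ ($U = \left(\left(-2\right) 5 + 3\right) - 3 = \left(-10 + 3\right) - 3 = -7 - 3 = -10$)
$M{\left(1 \right)} \left(f{\left(-1 \right)} 6 + U\right) = - 5 \left(2 \left(-1\right) 6 - 10\right) = - 5 \left(\left(-2\right) 6 - 10\right) = - 5 \left(-12 - 10\right) = \left(-5\right) \left(-22\right) = 110$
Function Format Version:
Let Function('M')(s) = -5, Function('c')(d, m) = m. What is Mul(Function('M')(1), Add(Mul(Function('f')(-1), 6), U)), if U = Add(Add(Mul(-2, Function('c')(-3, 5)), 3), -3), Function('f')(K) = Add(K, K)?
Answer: 110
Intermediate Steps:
Function('f')(K) = Mul(2, K)
U = -10 (U = Add(Add(Mul(-2, 5), 3), -3) = Add(Add(-10, 3), -3) = Add(-7, -3) = -10)
Mul(Function('M')(1), Add(Mul(Function('f')(-1), 6), U)) = Mul(-5, Add(Mul(Mul(2, -1), 6), -10)) = Mul(-5, Add(Mul(-2, 6), -10)) = Mul(-5, Add(-12, -10)) = Mul(-5, -22) = 110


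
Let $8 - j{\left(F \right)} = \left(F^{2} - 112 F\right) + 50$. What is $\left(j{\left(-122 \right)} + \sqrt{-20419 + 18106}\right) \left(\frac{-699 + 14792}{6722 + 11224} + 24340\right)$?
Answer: $- \frac{2081446027745}{2991} + \frac{436819733 i \sqrt{257}}{5982} \approx -6.959 \cdot 10^{8} + 1.1706 \cdot 10^{6} i$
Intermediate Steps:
$j{\left(F \right)} = -42 - F^{2} + 112 F$ ($j{\left(F \right)} = 8 - \left(\left(F^{2} - 112 F\right) + 50\right) = 8 - \left(50 + F^{2} - 112 F\right) = -42 - F^{2} + 112 F$)
$\left(j{\left(-122 \right)} + \sqrt{-20419 + 18106}\right) \left(\frac{-699 + 14792}{6722 + 11224} + 24340\right) = \left(\left(-42 - \left(-122\right)^{2} + 112 \left(-122\right)\right) + \sqrt{-20419 + 18106}\right) \left(\frac{-699 + 14792}{6722 + 11224} + 24340\right) = \left(\left(-42 - 14884 - 13664\right) + \sqrt{-2313}\right) \left(\frac{14093}{17946} + 24340\right) = \left(\left(-42 - 14884 - 13664\right) + 3 i \sqrt{257}\right) \left(14093 \cdot \frac{1}{17946} + 24340\right) = \left(-28590 + 3 i \sqrt{257}\right) \left(\frac{14093}{17946} + 24340\right) = \left(-28590 + 3 i \sqrt{257}\right) \frac{436819733}{17946} = - \frac{2081446027745}{2991} + \frac{436819733 i \sqrt{257}}{5982}$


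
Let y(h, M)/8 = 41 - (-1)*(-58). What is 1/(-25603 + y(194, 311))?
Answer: -1/25739 ≈ -3.8852e-5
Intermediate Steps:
y(h, M) = -136 (y(h, M) = 8*(41 - (-1)*(-58)) = 8*(41 - 1*58) = 8*(41 - 58) = 8*(-17) = -136)
1/(-25603 + y(194, 311)) = 1/(-25603 - 136) = 1/(-25739) = -1/25739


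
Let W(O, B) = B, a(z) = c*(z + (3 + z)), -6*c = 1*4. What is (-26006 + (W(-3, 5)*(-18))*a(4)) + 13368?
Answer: -11978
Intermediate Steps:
c = -⅔ (c = -4/6 = -⅙*4 = -⅔ ≈ -0.66667)
a(z) = -2 - 4*z/3 (a(z) = -2*(z + (3 + z))/3 = -2*(3 + 2*z)/3 = -2 - 4*z/3)
(-26006 + (W(-3, 5)*(-18))*a(4)) + 13368 = (-26006 + (5*(-18))*(-2 - 4/3*4)) + 13368 = (-26006 - 90*(-2 - 16/3)) + 13368 = (-26006 - 90*(-22/3)) + 13368 = (-26006 + 660) + 13368 = -25346 + 13368 = -11978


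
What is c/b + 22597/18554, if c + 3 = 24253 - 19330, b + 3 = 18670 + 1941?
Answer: 34810291/23897552 ≈ 1.4566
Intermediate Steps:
b = 20608 (b = -3 + (18670 + 1941) = -3 + 20611 = 20608)
c = 4920 (c = -3 + (24253 - 19330) = -3 + 4923 = 4920)
c/b + 22597/18554 = 4920/20608 + 22597/18554 = 4920*(1/20608) + 22597*(1/18554) = 615/2576 + 22597/18554 = 34810291/23897552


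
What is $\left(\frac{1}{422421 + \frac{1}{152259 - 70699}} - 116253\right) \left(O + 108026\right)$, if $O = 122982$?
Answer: $- \frac{925238948965649602784}{34452656761} \approx -2.6855 \cdot 10^{10}$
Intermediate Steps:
$\left(\frac{1}{422421 + \frac{1}{152259 - 70699}} - 116253\right) \left(O + 108026\right) = \left(\frac{1}{422421 + \frac{1}{152259 - 70699}} - 116253\right) \left(122982 + 108026\right) = \left(\frac{1}{422421 + \frac{1}{81560}} - 116253\right) 231008 = \left(\frac{1}{\frac{34452656761}{81560}} - 116253\right) 231008 = \left(\frac{81560}{34452656761} - 116253\right) 231008 = \left(- \frac{4005224706354973}{34452656761}\right) 231008 = - \frac{925238948965649602784}{34452656761}$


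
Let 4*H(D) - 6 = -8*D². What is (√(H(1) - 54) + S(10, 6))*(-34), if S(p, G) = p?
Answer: -340 - 17*I*√218 ≈ -340.0 - 251.0*I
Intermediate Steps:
H(D) = 3/2 - 2*D² (H(D) = 3/2 + (-8*D²)/4 = 3/2 - 2*D²)
(√(H(1) - 54) + S(10, 6))*(-34) = (√((3/2 - 2*1²) - 54) + 10)*(-34) = (√((3/2 - 2*1) - 54) + 10)*(-34) = (√((3/2 - 2) - 54) + 10)*(-34) = (√(-½ - 54) + 10)*(-34) = (√(-109/2) + 10)*(-34) = (I*√218/2 + 10)*(-34) = (10 + I*√218/2)*(-34) = -340 - 17*I*√218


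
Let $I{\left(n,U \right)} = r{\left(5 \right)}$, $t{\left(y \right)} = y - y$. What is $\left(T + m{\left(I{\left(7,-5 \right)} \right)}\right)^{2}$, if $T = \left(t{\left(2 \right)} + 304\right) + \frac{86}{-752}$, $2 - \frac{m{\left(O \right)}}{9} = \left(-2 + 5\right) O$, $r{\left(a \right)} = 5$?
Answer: $\frac{4937732361}{141376} \approx 34926.0$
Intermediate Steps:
$t{\left(y \right)} = 0$
$I{\left(n,U \right)} = 5$
$m{\left(O \right)} = 18 - 27 O$ ($m{\left(O \right)} = 18 - 9 \left(-2 + 5\right) O = 18 - 9 \cdot 3 O = 18 - 27 O$)
$T = \frac{114261}{376}$ ($T = \left(0 + 304\right) + \frac{86}{-752} = 304 + 86 \left(- \frac{1}{752}\right) = 304 - \frac{43}{376} = \frac{114261}{376} \approx 303.89$)
$\left(T + m{\left(I{\left(7,-5 \right)} \right)}\right)^{2} = \left(\frac{114261}{376} + \left(18 - 135\right)\right)^{2} = \left(\frac{114261}{376} - 117\right)^{2} = \left(\frac{70269}{376}\right)^{2} = \frac{4937732361}{141376}$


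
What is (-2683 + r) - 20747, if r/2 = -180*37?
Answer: -36750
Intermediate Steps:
r = -13320 (r = 2*(-180*37) = 2*(-6660) = -13320)
(-2683 + r) - 20747 = (-2683 - 13320) - 20747 = -16003 - 20747 = -36750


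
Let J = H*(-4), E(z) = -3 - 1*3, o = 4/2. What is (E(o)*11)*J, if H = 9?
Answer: 2376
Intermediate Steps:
o = 2 (o = 4*(1/2) = 2)
E(z) = -6 (E(z) = -3 - 3 = -6)
J = -36 (J = 9*(-4) = -36)
(E(o)*11)*J = -6*11*(-36) = -66*(-36) = 2376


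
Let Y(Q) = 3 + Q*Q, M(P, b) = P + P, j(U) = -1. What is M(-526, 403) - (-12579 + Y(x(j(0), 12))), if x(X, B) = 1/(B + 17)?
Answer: 9691683/841 ≈ 11524.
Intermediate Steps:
M(P, b) = 2*P
x(X, B) = 1/(17 + B)
Y(Q) = 3 + Q**2
M(-526, 403) - (-12579 + Y(x(j(0), 12))) = 2*(-526) - (-12579 + (3 + (1/(17 + 12))**2)) = -1052 - (-12579 + (3 + (1/29)**2)) = -1052 - (-12579 + (3 + 1/841)) = -1052 - (-12579 + 2524/841) = -1052 - 1*(-10576415/841) = -1052 + 10576415/841 = 9691683/841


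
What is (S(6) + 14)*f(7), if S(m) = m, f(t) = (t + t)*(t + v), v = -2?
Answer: 1400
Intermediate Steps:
f(t) = 2*t*(-2 + t) (f(t) = (t + t)*(t - 2) = (2*t)*(-2 + t) = 2*t*(-2 + t))
(S(6) + 14)*f(7) = (6 + 14)*(2*7*(-2 + 7)) = 20*(2*7*5) = 20*70 = 1400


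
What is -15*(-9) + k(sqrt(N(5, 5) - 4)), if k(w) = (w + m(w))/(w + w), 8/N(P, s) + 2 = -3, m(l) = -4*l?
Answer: 267/2 ≈ 133.50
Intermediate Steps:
N(P, s) = -8/5 (N(P, s) = 8/(-2 - 3) = 8/(-5) = 8*(-1/5) = -8/5)
k(w) = -3/2 (k(w) = (w - 4*w)/(w + w) = (-3*w)/((2*w)) = (-3*w)*(1/(2*w)) = -3/2)
-15*(-9) + k(sqrt(N(5, 5) - 4)) = -15*(-9) - 3/2 = 135 - 3/2 = 267/2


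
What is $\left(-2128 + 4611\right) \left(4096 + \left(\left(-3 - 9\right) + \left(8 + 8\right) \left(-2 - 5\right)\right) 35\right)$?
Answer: $-605852$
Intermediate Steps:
$\left(-2128 + 4611\right) \left(4096 + \left(\left(-3 - 9\right) + \left(8 + 8\right) \left(-2 - 5\right)\right) 35\right) = 2483 \left(4096 + \left(-12 + 16 \left(-7\right)\right) 35\right) = 2483 \left(4096 + \left(-12 - 112\right) 35\right) = 2483 \left(4096 - 4340\right) = 2483 \left(-244\right) = -605852$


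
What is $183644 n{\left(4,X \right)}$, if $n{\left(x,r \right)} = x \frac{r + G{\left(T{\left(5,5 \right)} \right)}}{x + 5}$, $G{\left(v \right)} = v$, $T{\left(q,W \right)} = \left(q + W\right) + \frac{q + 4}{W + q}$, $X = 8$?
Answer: $\frac{7713048}{5} \approx 1.5426 \cdot 10^{6}$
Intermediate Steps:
$T{\left(q,W \right)} = W + q + \frac{4 + q}{W + q}$ ($T{\left(q,W \right)} = \left(W + q\right) + \frac{4 + q}{W + q} = W + q + \frac{4 + q}{W + q}$)
$n{\left(x,r \right)} = \frac{x \left(\frac{109}{10} + r\right)}{5 + x}$ ($n{\left(x,r \right)} = x \frac{r + \frac{4 + 5 + 5^{2} + 5^{2} + 2 \cdot 5 \cdot 5}{5 + 5}}{x + 5} = x \frac{r + \frac{4 + 5 + 25 + 25 + 50}{10}}{5 + x} = x \frac{r + \frac{1}{10} \cdot 109}{5 + x} = x \frac{r + \frac{109}{10}}{5 + x} = x \frac{\frac{109}{10} + r}{5 + x} = \frac{x \left(\frac{109}{10} + r\right)}{5 + x}$)
$183644 n{\left(4,X \right)} = 183644 \cdot \frac{1}{10} \cdot 4 \frac{1}{5 + 4} \left(109 + 10 \cdot 8\right) = 183644 \cdot \frac{1}{10} \cdot 4 \cdot \frac{1}{9} \left(109 + 80\right) = 183644 \cdot \frac{1}{10} \cdot 4 \cdot \frac{1}{9} \cdot 189 = 183644 \cdot \frac{42}{5} = \frac{7713048}{5}$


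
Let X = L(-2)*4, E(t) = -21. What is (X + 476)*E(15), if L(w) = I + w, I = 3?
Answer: -10080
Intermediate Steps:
L(w) = 3 + w
X = 4 (X = (3 - 2)*4 = 1*4 = 4)
(X + 476)*E(15) = (4 + 476)*(-21) = 480*(-21) = -10080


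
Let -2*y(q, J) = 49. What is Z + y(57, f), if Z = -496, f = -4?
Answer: -1041/2 ≈ -520.50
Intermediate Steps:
y(q, J) = -49/2 (y(q, J) = -1/2*49 = -49/2)
Z + y(57, f) = -496 - 49/2 = -1041/2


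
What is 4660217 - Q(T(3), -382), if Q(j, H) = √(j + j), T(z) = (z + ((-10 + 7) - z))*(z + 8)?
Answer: 4660217 - I*√66 ≈ 4.6602e+6 - 8.124*I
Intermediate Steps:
T(z) = -24 - 3*z (T(z) = (z + (-3 - z))*(8 + z) = -3*(8 + z) = -24 - 3*z)
Q(j, H) = √2*√j (Q(j, H) = √(2*j) = √2*√j)
4660217 - Q(T(3), -382) = 4660217 - √2*√(-24 - 3*3) = 4660217 - √2*√(-24 - 9) = 4660217 - √2*√(-33) = 4660217 - √2*I*√33 = 4660217 - I*√66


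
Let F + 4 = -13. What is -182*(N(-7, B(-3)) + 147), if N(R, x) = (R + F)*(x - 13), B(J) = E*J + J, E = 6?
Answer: -175266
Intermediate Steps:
B(J) = 7*J (B(J) = 6*J + J = 7*J)
F = -17 (F = -4 - 13 = -17)
N(R, x) = (-17 + R)*(-13 + x) (N(R, x) = (R - 17)*(x - 13) = (-17 + R)*(-13 + x))
-182*(N(-7, B(-3)) + 147) = -182*((221 - 119*(-3) - 13*(-7) - 49*(-3)) + 147) = -182*((221 - 17*(-21) + 91 - 7*(-21)) + 147) = -182*((221 + 357 + 91 + 147) + 147) = -182*(816 + 147) = -182*963 = -175266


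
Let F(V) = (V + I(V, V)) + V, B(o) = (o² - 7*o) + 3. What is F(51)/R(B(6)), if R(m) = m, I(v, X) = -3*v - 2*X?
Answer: 51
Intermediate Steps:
B(o) = 3 + o² - 7*o
F(V) = -3*V (F(V) = (V + (-3*V - 2*V)) + V = (V - 5*V) + V = -4*V + V = -3*V)
F(51)/R(B(6)) = (-3*51)/(3 + 6² - 7*6) = -153/(3 + 36 - 42) = -153/(-3) = -153*(-⅓) = 51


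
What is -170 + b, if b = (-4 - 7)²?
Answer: -49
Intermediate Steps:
b = 121 (b = (-11)² = 121)
-170 + b = -170 + 121 = -49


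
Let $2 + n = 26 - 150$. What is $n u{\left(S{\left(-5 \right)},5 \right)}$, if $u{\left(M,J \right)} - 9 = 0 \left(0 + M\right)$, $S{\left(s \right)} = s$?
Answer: $-1134$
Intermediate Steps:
$n = -126$ ($n = -2 + \left(26 - 150\right) = -2 - 124 = -126$)
$u{\left(M,J \right)} = 9$ ($u{\left(M,J \right)} = 9 + 0 \left(0 + M\right) = 9 + 0 M = 9 + 0 = 9$)
$n u{\left(S{\left(-5 \right)},5 \right)} = \left(-126\right) 9 = -1134$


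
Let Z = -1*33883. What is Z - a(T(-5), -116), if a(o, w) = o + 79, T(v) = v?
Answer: -33957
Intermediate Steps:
a(o, w) = 79 + o
Z = -33883
Z - a(T(-5), -116) = -33883 - (79 - 5) = -33883 - 1*74 = -33883 - 74 = -33957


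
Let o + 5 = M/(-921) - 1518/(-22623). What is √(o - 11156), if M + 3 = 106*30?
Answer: 6*I*√1662137070525078/2315087 ≈ 105.66*I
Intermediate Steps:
M = 3177 (M = -3 + 106*30 = -3 + 3180 = 3177)
o = -19406012/2315087 (o = -5 + (3177/(-921) - 1518/(-22623)) = -5 + (3177*(-1/921) - 1518*(-1/22623)) = -5 + (-1059/307 + 506/7541) = -5 - 7830577/2315087 = -19406012/2315087 ≈ -8.3824)
√(o - 11156) = √(-19406012/2315087 - 11156) = √(-25846516584/2315087) = 6*I*√1662137070525078/2315087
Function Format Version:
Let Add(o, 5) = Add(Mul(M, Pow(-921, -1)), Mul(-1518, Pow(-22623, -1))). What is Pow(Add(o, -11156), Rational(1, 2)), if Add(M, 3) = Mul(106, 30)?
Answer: Mul(Rational(6, 2315087), I, Pow(1662137070525078, Rational(1, 2))) ≈ Mul(105.66, I)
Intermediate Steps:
M = 3177 (M = Add(-3, Mul(106, 30)) = Add(-3, 3180) = 3177)
o = Rational(-19406012, 2315087) (o = Add(-5, Add(Mul(3177, Pow(-921, -1)), Mul(-1518, Pow(-22623, -1)))) = Add(-5, Add(Mul(3177, Rational(-1, 921)), Mul(-1518, Rational(-1, 22623)))) = Add(-5, Add(Rational(-1059, 307), Rational(506, 7541))) = Add(-5, Rational(-7830577, 2315087)) = Rational(-19406012, 2315087) ≈ -8.3824)
Pow(Add(o, -11156), Rational(1, 2)) = Pow(Add(Rational(-19406012, 2315087), -11156), Rational(1, 2)) = Pow(Rational(-25846516584, 2315087), Rational(1, 2)) = Mul(Rational(6, 2315087), I, Pow(1662137070525078, Rational(1, 2)))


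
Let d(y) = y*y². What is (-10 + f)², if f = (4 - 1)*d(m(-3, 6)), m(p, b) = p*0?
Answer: 100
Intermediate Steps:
m(p, b) = 0
d(y) = y³
f = 0 (f = (4 - 1)*0³ = 3*0 = 0)
(-10 + f)² = (-10 + 0)² = (-10)² = 100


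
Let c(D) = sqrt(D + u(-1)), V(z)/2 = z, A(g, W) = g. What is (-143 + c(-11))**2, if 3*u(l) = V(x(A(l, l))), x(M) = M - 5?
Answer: (143 - I*sqrt(15))**2 ≈ 20434.0 - 1107.7*I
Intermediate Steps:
x(M) = -5 + M
V(z) = 2*z
u(l) = -10/3 + 2*l/3 (u(l) = (2*(-5 + l))/3 = (-10 + 2*l)/3 = -10/3 + 2*l/3)
c(D) = sqrt(-4 + D) (c(D) = sqrt(D + (-10/3 + (2/3)*(-1))) = sqrt(D + (-10/3 - 2/3)) = sqrt(D - 4) = sqrt(-4 + D))
(-143 + c(-11))**2 = (-143 + sqrt(-4 - 11))**2 = (-143 + sqrt(-15))**2 = (-143 + I*sqrt(15))**2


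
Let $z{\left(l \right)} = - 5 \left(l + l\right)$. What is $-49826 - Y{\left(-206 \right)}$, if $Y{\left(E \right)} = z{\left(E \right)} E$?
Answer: $374534$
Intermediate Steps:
$z{\left(l \right)} = - 10 l$ ($z{\left(l \right)} = - 5 \cdot 2 l = - 10 l$)
$Y{\left(E \right)} = - 10 E^{2}$ ($Y{\left(E \right)} = - 10 E E = - 10 E^{2}$)
$-49826 - Y{\left(-206 \right)} = -49826 - - 10 \left(-206\right)^{2} = -49826 - \left(-10\right) 42436 = -49826 - -424360 = -49826 + 424360 = 374534$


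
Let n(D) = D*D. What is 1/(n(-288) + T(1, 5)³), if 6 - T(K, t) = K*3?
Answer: 1/82971 ≈ 1.2052e-5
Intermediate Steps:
n(D) = D²
T(K, t) = 6 - 3*K (T(K, t) = 6 - K*3 = 6 - 3*K)
1/(n(-288) + T(1, 5)³) = 1/((-288)² + (6 - 3*1)³) = 1/(82944 + (6 - 3)³) = 1/(82944 + 3³) = 1/(82944 + 27) = 1/82971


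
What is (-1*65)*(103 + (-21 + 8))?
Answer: -5850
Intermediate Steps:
(-1*65)*(103 + (-21 + 8)) = -65*(103 - 13) = -65*90 = -5850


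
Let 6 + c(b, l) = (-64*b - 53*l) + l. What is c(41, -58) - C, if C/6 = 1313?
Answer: -7492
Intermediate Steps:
c(b, l) = -6 - 64*b - 52*l (c(b, l) = -6 + ((-64*b - 53*l) + l) = -6 + (-64*b - 52*l) = -6 - 64*b - 52*l)
C = 7878 (C = 6*1313 = 7878)
c(41, -58) - C = (-6 - 64*41 - 52*(-58)) - 1*7878 = (-6 - 2624 + 3016) - 7878 = 386 - 7878 = -7492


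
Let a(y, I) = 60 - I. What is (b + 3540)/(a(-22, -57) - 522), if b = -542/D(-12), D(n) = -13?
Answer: -46562/5265 ≈ -8.8437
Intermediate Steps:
b = 542/13 (b = -542/(-13) = -542*(-1/13) = 542/13 ≈ 41.692)
(b + 3540)/(a(-22, -57) - 522) = (542/13 + 3540)/((60 - 1*(-57)) - 522) = 46562/(13*((60 + 57) - 522)) = 46562/(13*(117 - 522)) = (46562/13)/(-405) = (46562/13)*(-1/405) = -46562/5265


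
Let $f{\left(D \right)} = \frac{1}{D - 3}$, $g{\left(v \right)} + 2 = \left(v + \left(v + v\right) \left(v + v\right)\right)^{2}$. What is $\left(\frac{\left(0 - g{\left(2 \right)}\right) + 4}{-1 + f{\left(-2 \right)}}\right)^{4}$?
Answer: $4931550625$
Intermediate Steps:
$g{\left(v \right)} = -2 + \left(v + 4 v^{2}\right)^{2}$ ($g{\left(v \right)} = -2 + \left(v + \left(v + v\right) \left(v + v\right)\right)^{2} = -2 + \left(v + 2 v 2 v\right)^{2} = -2 + \left(v + 4 v^{2}\right)^{2}$)
$f{\left(D \right)} = \frac{1}{-3 + D}$
$\left(\frac{\left(0 - g{\left(2 \right)}\right) + 4}{-1 + f{\left(-2 \right)}}\right)^{4} = \left(\frac{\left(0 - \left(-2 + 2^{2} \left(1 + 4 \cdot 2\right)^{2}\right)\right) + 4}{-1 + \frac{1}{-3 - 2}}\right)^{4} = \left(\frac{\left(0 - \left(-2 + 4 \left(1 + 8\right)^{2}\right)\right) + 4}{-1 + \frac{1}{-5}}\right)^{4} = \left(\frac{\left(0 - \left(-2 + 4 \cdot 9^{2}\right)\right) + 4}{-1 - \frac{1}{5}}\right)^{4} = \left(\frac{\left(0 - \left(-2 + 4 \cdot 81\right)\right) + 4}{- \frac{6}{5}}\right)^{4} = \left(\left(\left(0 - \left(-2 + 324\right)\right) + 4\right) \left(- \frac{5}{6}\right)\right)^{4} = \left(\left(\left(0 - 322\right) + 4\right) \left(- \frac{5}{6}\right)\right)^{4} = \left(\left(-322 + 4\right) \left(- \frac{5}{6}\right)\right)^{4} = \left(\left(-318\right) \left(- \frac{5}{6}\right)\right)^{4} = 265^{4} = 4931550625$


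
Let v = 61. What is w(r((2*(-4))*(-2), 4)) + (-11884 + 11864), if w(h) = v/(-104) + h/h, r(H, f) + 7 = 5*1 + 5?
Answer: -2037/104 ≈ -19.587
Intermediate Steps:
r(H, f) = 3 (r(H, f) = -7 + (5*1 + 5) = -7 + (5 + 5) = -7 + 10 = 3)
w(h) = 43/104 (w(h) = 61/(-104) + h/h = 61*(-1/104) + 1 = -61/104 + 1 = 43/104)
w(r((2*(-4))*(-2), 4)) + (-11884 + 11864) = 43/104 + (-11884 + 11864) = 43/104 - 20 = -2037/104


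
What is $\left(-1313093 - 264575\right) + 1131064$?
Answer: $-446604$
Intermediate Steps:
$\left(-1313093 - 264575\right) + 1131064 = -1577668 + 1131064 = -446604$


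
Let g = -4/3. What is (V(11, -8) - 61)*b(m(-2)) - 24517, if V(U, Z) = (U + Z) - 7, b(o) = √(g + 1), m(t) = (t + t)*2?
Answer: -24517 - 65*I*√3/3 ≈ -24517.0 - 37.528*I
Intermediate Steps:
g = -4/3 (g = -4*⅓ = -4/3 ≈ -1.3333)
m(t) = 4*t (m(t) = (2*t)*2 = 4*t)
b(o) = I*√3/3 (b(o) = √(-4/3 + 1) = √(-⅓) = I*√3/3)
V(U, Z) = -7 + U + Z
(V(11, -8) - 61)*b(m(-2)) - 24517 = ((-7 + 11 - 8) - 61)*(I*√3/3) - 24517 = (-4 - 61)*(I*√3/3) - 24517 = -65*I*√3/3 - 24517 = -24517 - 65*I*√3/3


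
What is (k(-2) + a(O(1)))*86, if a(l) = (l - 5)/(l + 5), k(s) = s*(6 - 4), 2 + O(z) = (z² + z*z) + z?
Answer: -1204/3 ≈ -401.33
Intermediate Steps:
O(z) = -2 + z + 2*z² (O(z) = -2 + ((z² + z*z) + z) = -2 + ((z² + z²) + z) = -2 + (2*z² + z) = -2 + (z + 2*z²) = -2 + z + 2*z²)
k(s) = 2*s (k(s) = s*2 = 2*s)
a(l) = (-5 + l)/(5 + l)
(k(-2) + a(O(1)))*86 = (2*(-2) + (-5 + (-2 + 1 + 2*1²))/(5 + (-2 + 1 + 2*1²)))*86 = (-4 + (-5 + (-2 + 1 + 2*1))/(5 + (-2 + 1 + 2*1)))*86 = (-4 + (-5 + (-2 + 1 + 2))/(5 + (-2 + 1 + 2)))*86 = (-4 + (-5 + 1)/(5 + 1))*86 = (-4 - 4/6)*86 = (-4 + (⅙)*(-4))*86 = (-4 - ⅔)*86 = -14/3*86 = -1204/3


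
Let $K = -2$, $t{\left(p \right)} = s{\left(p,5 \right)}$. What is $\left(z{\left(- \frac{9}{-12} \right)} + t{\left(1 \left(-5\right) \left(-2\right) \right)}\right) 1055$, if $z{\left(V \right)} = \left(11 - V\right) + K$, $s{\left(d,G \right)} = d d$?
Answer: $\frac{456815}{4} \approx 1.142 \cdot 10^{5}$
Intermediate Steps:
$s{\left(d,G \right)} = d^{2}$
$t{\left(p \right)} = p^{2}$
$z{\left(V \right)} = 9 - V$ ($z{\left(V \right)} = \left(11 - V\right) - 2 = 9 - V$)
$\left(z{\left(- \frac{9}{-12} \right)} + t{\left(1 \left(-5\right) \left(-2\right) \right)}\right) 1055 = \left(\left(9 - - \frac{9}{-12}\right) + \left(1 \left(-5\right) \left(-2\right)\right)^{2}\right) 1055 = \left(\left(9 - \left(-9\right) \left(- \frac{1}{12}\right)\right) + \left(\left(-5\right) \left(-2\right)\right)^{2}\right) 1055 = \left(\left(9 - \frac{3}{4}\right) + 10^{2}\right) 1055 = \left(\left(9 - \frac{3}{4}\right) + 100\right) 1055 = \left(\frac{33}{4} + 100\right) 1055 = \frac{433}{4} \cdot 1055 = \frac{456815}{4}$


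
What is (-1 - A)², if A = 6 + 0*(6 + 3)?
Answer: 49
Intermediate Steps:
A = 6 (A = 6 + 0*9 = 6 + 0 = 6)
(-1 - A)² = (-1 - 1*6)² = (-1 - 6)² = (-7)² = 49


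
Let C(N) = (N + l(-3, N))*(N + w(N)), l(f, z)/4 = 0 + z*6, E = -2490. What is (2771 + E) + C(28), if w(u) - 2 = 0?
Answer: 21281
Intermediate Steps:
w(u) = 2 (w(u) = 2 + 0 = 2)
l(f, z) = 24*z (l(f, z) = 4*(0 + z*6) = 4*(0 + 6*z) = 4*(6*z) = 24*z)
C(N) = 25*N*(2 + N) (C(N) = (N + 24*N)*(N + 2) = (25*N)*(2 + N) = 25*N*(2 + N))
(2771 + E) + C(28) = (2771 - 2490) + 25*28*(2 + 28) = 281 + 25*28*30 = 281 + 21000 = 21281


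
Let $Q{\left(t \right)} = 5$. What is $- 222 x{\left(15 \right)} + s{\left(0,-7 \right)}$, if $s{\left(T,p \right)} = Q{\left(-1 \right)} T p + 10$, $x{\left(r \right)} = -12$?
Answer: $2674$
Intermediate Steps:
$s{\left(T,p \right)} = 10 + 5 T p$ ($s{\left(T,p \right)} = 5 T p + 10 = 10 + 5 T p$)
$- 222 x{\left(15 \right)} + s{\left(0,-7 \right)} = \left(-222\right) \left(-12\right) + \left(10 + 5 \cdot 0 \left(-7\right)\right) = 2664 + \left(10 + 0\right) = 2664 + 10 = 2674$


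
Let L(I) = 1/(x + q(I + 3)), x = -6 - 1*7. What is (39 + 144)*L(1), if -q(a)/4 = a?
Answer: -183/29 ≈ -6.3103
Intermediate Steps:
q(a) = -4*a
x = -13 (x = -6 - 7 = -13)
L(I) = 1/(-25 - 4*I) (L(I) = 1/(-13 - 4*(I + 3)) = 1/(-13 - 4*(3 + I)) = 1/(-13 + (-12 - 4*I)) = 1/(-25 - 4*I))
(39 + 144)*L(1) = (39 + 144)*(-1/(25 + 4*1)) = 183*(-1/(25 + 4)) = 183*(-1/29) = -183/29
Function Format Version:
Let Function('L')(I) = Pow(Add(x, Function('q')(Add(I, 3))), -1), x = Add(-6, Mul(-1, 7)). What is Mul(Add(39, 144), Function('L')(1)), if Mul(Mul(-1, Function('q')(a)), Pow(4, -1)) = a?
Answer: Rational(-183, 29) ≈ -6.3103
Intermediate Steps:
Function('q')(a) = Mul(-4, a)
x = -13 (x = Add(-6, -7) = -13)
Function('L')(I) = Pow(Add(-25, Mul(-4, I)), -1) (Function('L')(I) = Pow(Add(-13, Mul(-4, Add(I, 3))), -1) = Pow(Add(-13, Mul(-4, Add(3, I))), -1) = Pow(Add(-13, Add(-12, Mul(-4, I))), -1) = Pow(Add(-25, Mul(-4, I)), -1))
Mul(Add(39, 144), Function('L')(1)) = Mul(Add(39, 144), Mul(-1, Pow(Add(25, Mul(4, 1)), -1))) = Mul(183, Mul(-1, Pow(Add(25, 4), -1))) = Mul(183, Mul(-1, Pow(29, -1))) = Mul(183, Mul(-1, Rational(1, 29))) = Mul(183, Rational(-1, 29)) = Rational(-183, 29)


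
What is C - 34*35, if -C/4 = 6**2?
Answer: -1334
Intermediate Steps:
C = -144 (C = -4*6**2 = -4*36 = -144)
C - 34*35 = -144 - 34*35 = -144 - 1190 = -1334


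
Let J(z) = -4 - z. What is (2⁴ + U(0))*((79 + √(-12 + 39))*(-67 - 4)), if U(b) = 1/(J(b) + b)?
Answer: -353367/4 - 13419*√3/4 ≈ -94152.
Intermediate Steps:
U(b) = -¼ (U(b) = 1/((-4 - b) + b) = 1/(-4) = -¼)
(2⁴ + U(0))*((79 + √(-12 + 39))*(-67 - 4)) = (2⁴ - ¼)*((79 + √(-12 + 39))*(-67 - 4)) = (16 - ¼)*((79 + √27)*(-71)) = 63*((79 + 3*√3)*(-71))/4 = 63*(-5609 - 213*√3)/4 = -353367/4 - 13419*√3/4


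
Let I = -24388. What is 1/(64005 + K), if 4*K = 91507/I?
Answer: 7504/480286481 ≈ 1.5624e-5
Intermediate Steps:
K = -7039/7504 (K = (91507/(-24388))/4 = (91507*(-1/24388))/4 = (¼)*(-7039/1876) = -7039/7504 ≈ -0.93803)
1/(64005 + K) = 1/(64005 - 7039/7504) = 1/(480286481/7504) = 7504/480286481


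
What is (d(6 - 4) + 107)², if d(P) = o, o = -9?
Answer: 9604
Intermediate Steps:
d(P) = -9
(d(6 - 4) + 107)² = (-9 + 107)² = 98² = 9604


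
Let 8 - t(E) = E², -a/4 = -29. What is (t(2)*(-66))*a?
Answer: -30624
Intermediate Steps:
a = 116 (a = -4*(-29) = 116)
t(E) = 8 - E²
(t(2)*(-66))*a = ((8 - 1*2²)*(-66))*116 = ((8 - 1*4)*(-66))*116 = ((8 - 4)*(-66))*116 = (4*(-66))*116 = -264*116 = -30624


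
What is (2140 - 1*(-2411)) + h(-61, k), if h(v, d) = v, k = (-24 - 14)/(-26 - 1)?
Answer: 4490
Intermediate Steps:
k = 38/27 (k = -38/(-27) = -38*(-1/27) = 38/27 ≈ 1.4074)
(2140 - 1*(-2411)) + h(-61, k) = (2140 - 1*(-2411)) - 61 = (2140 + 2411) - 61 = 4551 - 61 = 4490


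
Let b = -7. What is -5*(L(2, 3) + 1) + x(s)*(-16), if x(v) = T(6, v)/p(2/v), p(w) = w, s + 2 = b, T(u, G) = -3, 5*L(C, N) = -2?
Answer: -219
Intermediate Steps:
L(C, N) = -⅖ (L(C, N) = (⅕)*(-2) = -⅖)
s = -9 (s = -2 - 7 = -9)
x(v) = -3*v/2
-5*(L(2, 3) + 1) + x(s)*(-16) = -5*(-⅖ + 1) - 3/2*(-9)*(-16) = -5*⅗ + (27/2)*(-16) = -3 - 216 = -219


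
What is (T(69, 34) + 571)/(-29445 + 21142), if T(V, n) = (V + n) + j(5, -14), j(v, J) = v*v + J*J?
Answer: -895/8303 ≈ -0.10779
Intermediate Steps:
j(v, J) = J**2 + v**2 (j(v, J) = v**2 + J**2 = J**2 + v**2)
T(V, n) = 221 + V + n (T(V, n) = (V + n) + ((-14)**2 + 5**2) = (V + n) + (196 + 25) = (V + n) + 221 = 221 + V + n)
(T(69, 34) + 571)/(-29445 + 21142) = ((221 + 69 + 34) + 571)/(-29445 + 21142) = (324 + 571)/(-8303) = 895*(-1/8303) = -895/8303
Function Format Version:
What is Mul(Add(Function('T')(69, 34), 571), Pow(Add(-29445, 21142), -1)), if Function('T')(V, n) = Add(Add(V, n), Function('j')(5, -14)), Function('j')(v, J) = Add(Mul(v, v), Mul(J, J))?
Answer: Rational(-895, 8303) ≈ -0.10779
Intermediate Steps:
Function('j')(v, J) = Add(Pow(J, 2), Pow(v, 2)) (Function('j')(v, J) = Add(Pow(v, 2), Pow(J, 2)) = Add(Pow(J, 2), Pow(v, 2)))
Function('T')(V, n) = Add(221, V, n) (Function('T')(V, n) = Add(Add(V, n), Add(Pow(-14, 2), Pow(5, 2))) = Add(Add(V, n), Add(196, 25)) = Add(Add(V, n), 221) = Add(221, V, n))
Mul(Add(Function('T')(69, 34), 571), Pow(Add(-29445, 21142), -1)) = Mul(Add(Add(221, 69, 34), 571), Pow(Add(-29445, 21142), -1)) = Mul(Add(324, 571), Pow(-8303, -1)) = Mul(895, Rational(-1, 8303)) = Rational(-895, 8303)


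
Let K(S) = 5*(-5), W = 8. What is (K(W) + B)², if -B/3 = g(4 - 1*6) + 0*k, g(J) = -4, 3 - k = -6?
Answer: 169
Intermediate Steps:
k = 9 (k = 3 - 1*(-6) = 3 + 6 = 9)
K(S) = -25
B = 12 (B = -3*(-4 + 0*9) = -3*(-4 + 0) = -3*(-4) = 12)
(K(W) + B)² = (-25 + 12)² = (-13)² = 169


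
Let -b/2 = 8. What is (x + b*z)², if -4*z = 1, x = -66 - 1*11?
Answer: 5329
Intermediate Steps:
x = -77 (x = -66 - 11 = -77)
z = -¼ (z = -¼*1 = -¼ ≈ -0.25000)
b = -16 (b = -2*8 = -16)
(x + b*z)² = (-77 - 16*(-¼))² = (-77 + 4)² = (-73)² = 5329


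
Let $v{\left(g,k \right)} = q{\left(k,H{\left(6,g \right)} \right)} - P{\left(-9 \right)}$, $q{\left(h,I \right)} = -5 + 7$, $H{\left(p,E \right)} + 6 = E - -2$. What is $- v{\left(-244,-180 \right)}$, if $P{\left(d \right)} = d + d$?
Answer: $-20$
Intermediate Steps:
$H{\left(p,E \right)} = -4 + E$ ($H{\left(p,E \right)} = -6 + \left(E - -2\right) = -6 + \left(E + 2\right) = -6 + \left(2 + E\right) = -4 + E$)
$q{\left(h,I \right)} = 2$
$P{\left(d \right)} = 2 d$
$v{\left(g,k \right)} = 20$ ($v{\left(g,k \right)} = 2 - 2 \left(-9\right) = 2 - -18 = 2 + 18 = 20$)
$- v{\left(-244,-180 \right)} = \left(-1\right) 20 = -20$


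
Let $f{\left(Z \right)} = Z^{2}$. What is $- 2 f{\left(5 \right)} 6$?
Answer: $-300$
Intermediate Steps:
$- 2 f{\left(5 \right)} 6 = - 2 \cdot 5^{2} \cdot 6 = \left(-2\right) 25 \cdot 6 = \left(-50\right) 6 = -300$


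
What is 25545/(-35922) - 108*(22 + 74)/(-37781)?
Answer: -197558783/452389694 ≈ -0.43670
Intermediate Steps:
25545/(-35922) - 108*(22 + 74)/(-37781) = 25545*(-1/35922) - 108*96*(-1/37781) = -8515/11974 - 10368*(-1/37781) = -8515/11974 + 10368/37781 = -197558783/452389694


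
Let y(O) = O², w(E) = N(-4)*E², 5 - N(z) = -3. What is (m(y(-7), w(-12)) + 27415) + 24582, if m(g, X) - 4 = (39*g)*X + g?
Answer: 2253522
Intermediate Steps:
N(z) = 8 (N(z) = 5 - 1*(-3) = 5 + 3 = 8)
w(E) = 8*E²
m(g, X) = 4 + g + 39*X*g (m(g, X) = 4 + ((39*g)*X + g) = 4 + (39*X*g + g) = 4 + (g + 39*X*g) = 4 + g + 39*X*g)
(m(y(-7), w(-12)) + 27415) + 24582 = ((4 + (-7)² + 39*(8*(-12)²)*(-7)²) + 27415) + 24582 = ((4 + 49 + 39*(8*144)*49) + 27415) + 24582 = ((4 + 49 + 39*1152*49) + 27415) + 24582 = ((4 + 49 + 2201472) + 27415) + 24582 = (2201525 + 27415) + 24582 = 2228940 + 24582 = 2253522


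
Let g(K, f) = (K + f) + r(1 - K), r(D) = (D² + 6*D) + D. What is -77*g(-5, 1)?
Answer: -5698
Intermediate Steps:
r(D) = D² + 7*D
g(K, f) = K + f + (1 - K)*(8 - K) (g(K, f) = (K + f) + (1 - K)*(7 + (1 - K)) = (K + f) + (1 - K)*(8 - K) = K + f + (1 - K)*(8 - K))
-77*g(-5, 1) = -77*(-5 + 1 + (-1 - 5)*(-8 - 5)) = -77*(-5 + 1 - 6*(-13)) = -77*(-5 + 1 + 78) = -77*74 = -5698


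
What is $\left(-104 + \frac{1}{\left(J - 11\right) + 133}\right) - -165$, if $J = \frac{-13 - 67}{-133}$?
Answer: $\frac{994799}{16306} \approx 61.008$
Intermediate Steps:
$J = \frac{80}{133}$ ($J = \left(-13 - 67\right) \left(- \frac{1}{133}\right) = \left(-80\right) \left(- \frac{1}{133}\right) = \frac{80}{133} \approx 0.6015$)
$\left(-104 + \frac{1}{\left(J - 11\right) + 133}\right) - -165 = \left(-104 + \frac{1}{\left(\frac{80}{133} - 11\right) + 133}\right) - -165 = \left(-104 + \frac{1}{\left(\frac{80}{133} - 11\right) + 133}\right) + 165 = \left(-104 + \frac{1}{- \frac{1383}{133} + 133}\right) + 165 = \left(-104 + \frac{1}{\frac{16306}{133}}\right) + 165 = \left(-104 + \frac{133}{16306}\right) + 165 = - \frac{1695691}{16306} + 165 = \frac{994799}{16306}$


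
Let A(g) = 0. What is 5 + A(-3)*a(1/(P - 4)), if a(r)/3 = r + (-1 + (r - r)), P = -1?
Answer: 5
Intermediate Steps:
a(r) = -3 + 3*r (a(r) = 3*(r + (-1 + (r - r))) = 3*(r + (-1 + 0)) = 3*(r - 1) = 3*(-1 + r) = -3 + 3*r)
5 + A(-3)*a(1/(P - 4)) = 5 + 0*(-3 + 3/(-1 - 4)) = 5 + 0*(-3 + 3/(-5)) = 5 + 0*(-3 + 3*(-1/5)) = 5 + 0*(-3 - 3/5) = 5 + 0*(-18/5) = 5 + 0 = 5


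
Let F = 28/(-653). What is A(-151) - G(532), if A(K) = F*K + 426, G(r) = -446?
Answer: 573644/653 ≈ 878.47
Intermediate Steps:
F = -28/653 (F = 28*(-1/653) = -28/653 ≈ -0.042879)
A(K) = 426 - 28*K/653 (A(K) = -28*K/653 + 426 = 426 - 28*K/653)
A(-151) - G(532) = (426 - 28/653*(-151)) - 1*(-446) = (426 + 4228/653) + 446 = 282406/653 + 446 = 573644/653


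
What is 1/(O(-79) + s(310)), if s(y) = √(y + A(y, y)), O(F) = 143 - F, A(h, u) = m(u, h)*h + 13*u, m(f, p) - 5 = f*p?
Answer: -111/14873803 + √29796890/29747606 ≈ 0.00017604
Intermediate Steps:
m(f, p) = 5 + f*p
A(h, u) = 13*u + h*(5 + h*u) (A(h, u) = (5 + u*h)*h + 13*u = (5 + h*u)*h + 13*u = h*(5 + h*u) + 13*u = 13*u + h*(5 + h*u))
s(y) = √(14*y + y*(5 + y²)) (s(y) = √(y + (13*y + y*(5 + y*y))) = √(y + (13*y + y*(5 + y²))) = √(14*y + y*(5 + y²)))
1/(O(-79) + s(310)) = 1/((143 - 1*(-79)) + √(310*(19 + 310²))) = 1/((143 + 79) + √(310*(19 + 96100))) = 1/(222 + √(310*96119)) = 1/(222 + √29796890)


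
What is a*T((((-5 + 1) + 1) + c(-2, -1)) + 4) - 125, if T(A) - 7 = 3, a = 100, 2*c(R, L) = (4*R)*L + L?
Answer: 875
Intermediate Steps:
c(R, L) = L/2 + 2*L*R (c(R, L) = ((4*R)*L + L)/2 = (4*L*R + L)/2 = (L + 4*L*R)/2 = L/2 + 2*L*R)
T(A) = 10 (T(A) = 7 + 3 = 10)
a*T((((-5 + 1) + 1) + c(-2, -1)) + 4) - 125 = 100*10 - 125 = 1000 - 125 = 875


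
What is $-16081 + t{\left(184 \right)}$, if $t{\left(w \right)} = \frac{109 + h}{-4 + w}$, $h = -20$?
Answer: $- \frac{2894491}{180} \approx -16081.0$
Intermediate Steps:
$t{\left(w \right)} = \frac{89}{-4 + w}$ ($t{\left(w \right)} = \frac{109 - 20}{-4 + w} = \frac{89}{-4 + w}$)
$-16081 + t{\left(184 \right)} = -16081 + \frac{89}{-4 + 184} = -16081 + \frac{89}{180} = - \frac{2894491}{180}$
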